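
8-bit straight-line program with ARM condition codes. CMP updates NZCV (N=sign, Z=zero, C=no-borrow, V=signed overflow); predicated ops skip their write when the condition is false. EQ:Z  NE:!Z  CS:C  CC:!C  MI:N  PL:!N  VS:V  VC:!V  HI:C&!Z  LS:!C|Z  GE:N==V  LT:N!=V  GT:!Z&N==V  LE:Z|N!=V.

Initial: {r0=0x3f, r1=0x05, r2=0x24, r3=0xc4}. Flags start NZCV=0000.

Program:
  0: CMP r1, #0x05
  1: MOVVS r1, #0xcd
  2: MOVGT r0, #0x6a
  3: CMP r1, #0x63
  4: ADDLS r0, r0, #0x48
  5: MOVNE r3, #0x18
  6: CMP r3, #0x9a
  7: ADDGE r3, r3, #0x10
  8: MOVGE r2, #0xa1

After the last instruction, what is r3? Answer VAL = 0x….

VAL = 0x28

0: ✓ CMP  NZCV=0110
1: · MOVVS
2: · MOVGT
3: ✓ CMP  NZCV=1000
4: ✓ ADDLS  r0←0x87
5: ✓ MOVNE  r3←0x18
6: ✓ CMP  NZCV=0000
7: ✓ ADDGE  r3←0x28
8: ✓ MOVGE  r2←0xa1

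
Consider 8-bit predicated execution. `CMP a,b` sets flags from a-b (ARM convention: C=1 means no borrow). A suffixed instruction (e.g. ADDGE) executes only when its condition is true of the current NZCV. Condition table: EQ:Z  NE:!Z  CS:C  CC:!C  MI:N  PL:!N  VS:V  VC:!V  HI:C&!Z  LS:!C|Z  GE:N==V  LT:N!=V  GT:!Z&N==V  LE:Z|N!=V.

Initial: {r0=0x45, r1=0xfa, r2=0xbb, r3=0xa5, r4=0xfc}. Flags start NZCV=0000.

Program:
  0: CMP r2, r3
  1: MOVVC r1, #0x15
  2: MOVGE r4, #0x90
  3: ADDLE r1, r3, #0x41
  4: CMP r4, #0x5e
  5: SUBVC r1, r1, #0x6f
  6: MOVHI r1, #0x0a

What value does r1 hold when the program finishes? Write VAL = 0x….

[0] flags=0010 → (cmp)
[1] flags=0010 VC?T → r1=0x15
[2] flags=0010 GE?T → r4=0x90
[3] flags=0010 LE?F → skip
[4] flags=0011 → (cmp)
[5] flags=0011 VC?F → skip
[6] flags=0011 HI?T → r1=0x0a

VAL = 0x0a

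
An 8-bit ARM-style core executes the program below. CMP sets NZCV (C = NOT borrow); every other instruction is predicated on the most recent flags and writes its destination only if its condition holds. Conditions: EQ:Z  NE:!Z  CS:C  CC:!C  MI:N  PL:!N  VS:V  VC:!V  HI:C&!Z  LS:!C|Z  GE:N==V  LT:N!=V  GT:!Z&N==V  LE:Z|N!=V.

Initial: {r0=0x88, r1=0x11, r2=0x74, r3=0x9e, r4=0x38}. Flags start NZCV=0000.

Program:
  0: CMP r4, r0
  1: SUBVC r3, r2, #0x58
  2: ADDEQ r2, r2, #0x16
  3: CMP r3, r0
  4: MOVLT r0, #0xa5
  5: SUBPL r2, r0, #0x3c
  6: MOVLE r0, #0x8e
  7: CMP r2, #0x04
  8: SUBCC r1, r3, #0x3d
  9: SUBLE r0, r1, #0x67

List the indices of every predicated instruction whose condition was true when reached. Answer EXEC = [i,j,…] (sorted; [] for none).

EXEC = [5]

0: ✓ CMP  NZCV=1001
1: · SUBVC
2: · ADDEQ
3: ✓ CMP  NZCV=0010
4: · MOVLT
5: ✓ SUBPL  r2←0x4c
6: · MOVLE
7: ✓ CMP  NZCV=0010
8: · SUBCC
9: · SUBLE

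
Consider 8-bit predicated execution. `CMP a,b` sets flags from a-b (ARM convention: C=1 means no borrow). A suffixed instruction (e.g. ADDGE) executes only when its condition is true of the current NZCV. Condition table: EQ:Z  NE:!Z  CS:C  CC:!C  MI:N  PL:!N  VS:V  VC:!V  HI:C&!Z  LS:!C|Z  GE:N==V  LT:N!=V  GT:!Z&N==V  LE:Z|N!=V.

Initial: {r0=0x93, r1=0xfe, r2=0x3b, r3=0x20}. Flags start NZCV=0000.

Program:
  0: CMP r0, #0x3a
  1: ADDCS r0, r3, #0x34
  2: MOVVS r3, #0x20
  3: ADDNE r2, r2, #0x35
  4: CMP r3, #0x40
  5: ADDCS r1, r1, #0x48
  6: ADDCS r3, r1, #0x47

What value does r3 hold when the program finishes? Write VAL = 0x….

[0] flags=0011 → (cmp)
[1] flags=0011 CS?T → r0=0x54
[2] flags=0011 VS?T → r3=0x20
[3] flags=0011 NE?T → r2=0x70
[4] flags=1000 → (cmp)
[5] flags=1000 CS?F → skip
[6] flags=1000 CS?F → skip

VAL = 0x20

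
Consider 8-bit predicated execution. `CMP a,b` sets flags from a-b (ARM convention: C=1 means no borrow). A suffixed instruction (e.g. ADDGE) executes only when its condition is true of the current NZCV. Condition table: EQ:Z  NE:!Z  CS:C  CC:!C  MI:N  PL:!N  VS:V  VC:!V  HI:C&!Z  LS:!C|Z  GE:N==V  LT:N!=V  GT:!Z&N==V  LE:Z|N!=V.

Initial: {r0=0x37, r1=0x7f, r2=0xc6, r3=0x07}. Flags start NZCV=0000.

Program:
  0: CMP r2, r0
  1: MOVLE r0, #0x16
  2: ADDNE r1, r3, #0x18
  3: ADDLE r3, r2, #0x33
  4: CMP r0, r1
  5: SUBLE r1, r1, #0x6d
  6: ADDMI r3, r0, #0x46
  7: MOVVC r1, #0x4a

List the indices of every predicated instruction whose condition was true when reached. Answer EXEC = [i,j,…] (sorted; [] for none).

0: ✓ CMP  NZCV=1010
1: ✓ MOVLE  r0←0x16
2: ✓ ADDNE  r1←0x1f
3: ✓ ADDLE  r3←0xf9
4: ✓ CMP  NZCV=1000
5: ✓ SUBLE  r1←0xb2
6: ✓ ADDMI  r3←0x5c
7: ✓ MOVVC  r1←0x4a

EXEC = [1,2,3,5,6,7]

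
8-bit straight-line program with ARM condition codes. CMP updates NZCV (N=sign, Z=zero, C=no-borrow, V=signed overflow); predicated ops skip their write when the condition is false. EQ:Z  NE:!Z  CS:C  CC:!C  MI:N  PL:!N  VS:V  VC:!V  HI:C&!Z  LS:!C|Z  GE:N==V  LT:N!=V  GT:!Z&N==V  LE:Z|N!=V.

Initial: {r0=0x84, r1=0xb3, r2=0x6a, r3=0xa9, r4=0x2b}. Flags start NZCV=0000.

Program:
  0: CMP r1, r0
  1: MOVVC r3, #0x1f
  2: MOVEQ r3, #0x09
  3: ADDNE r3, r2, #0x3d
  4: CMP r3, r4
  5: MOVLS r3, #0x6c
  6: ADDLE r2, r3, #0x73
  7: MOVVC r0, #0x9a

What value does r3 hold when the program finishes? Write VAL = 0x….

[0] flags=0010 → (cmp)
[1] flags=0010 VC?T → r3=0x1f
[2] flags=0010 EQ?F → skip
[3] flags=0010 NE?T → r3=0xa7
[4] flags=0011 → (cmp)
[5] flags=0011 LS?F → skip
[6] flags=0011 LE?T → r2=0x1a
[7] flags=0011 VC?F → skip

VAL = 0xa7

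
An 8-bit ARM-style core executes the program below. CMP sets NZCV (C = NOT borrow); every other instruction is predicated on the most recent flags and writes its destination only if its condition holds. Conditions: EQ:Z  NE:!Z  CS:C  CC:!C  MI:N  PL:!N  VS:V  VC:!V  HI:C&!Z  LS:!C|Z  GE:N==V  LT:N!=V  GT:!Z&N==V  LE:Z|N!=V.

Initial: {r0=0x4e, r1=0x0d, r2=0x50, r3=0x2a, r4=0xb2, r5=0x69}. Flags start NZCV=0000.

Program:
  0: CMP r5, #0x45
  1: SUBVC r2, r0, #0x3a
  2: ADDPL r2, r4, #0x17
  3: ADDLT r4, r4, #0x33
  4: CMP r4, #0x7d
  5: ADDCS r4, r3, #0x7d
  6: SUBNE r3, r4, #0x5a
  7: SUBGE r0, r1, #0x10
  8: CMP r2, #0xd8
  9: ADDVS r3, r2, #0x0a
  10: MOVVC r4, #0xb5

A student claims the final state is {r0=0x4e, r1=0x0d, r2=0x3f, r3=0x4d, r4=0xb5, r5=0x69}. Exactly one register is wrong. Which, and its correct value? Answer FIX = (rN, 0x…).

FIX = (r2, 0xc9)

0: ✓ CMP  NZCV=0010
1: ✓ SUBVC  r2←0x14
2: ✓ ADDPL  r2←0xc9
3: · ADDLT
4: ✓ CMP  NZCV=0011
5: ✓ ADDCS  r4←0xa7
6: ✓ SUBNE  r3←0x4d
7: · SUBGE
8: ✓ CMP  NZCV=1000
9: · ADDVS
10: ✓ MOVVC  r4←0xb5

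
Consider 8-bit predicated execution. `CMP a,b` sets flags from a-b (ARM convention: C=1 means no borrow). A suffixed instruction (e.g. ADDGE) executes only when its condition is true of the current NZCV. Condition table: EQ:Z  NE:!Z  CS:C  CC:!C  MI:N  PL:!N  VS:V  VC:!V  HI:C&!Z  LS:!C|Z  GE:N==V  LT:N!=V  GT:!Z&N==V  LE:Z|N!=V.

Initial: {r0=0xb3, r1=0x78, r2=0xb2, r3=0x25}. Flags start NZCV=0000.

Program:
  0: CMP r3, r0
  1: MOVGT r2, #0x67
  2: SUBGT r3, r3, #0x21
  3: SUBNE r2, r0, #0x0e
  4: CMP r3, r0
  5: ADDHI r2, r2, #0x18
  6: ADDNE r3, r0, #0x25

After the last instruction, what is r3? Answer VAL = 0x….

VAL = 0xd8

0: ✓ CMP  NZCV=0000
1: ✓ MOVGT  r2←0x67
2: ✓ SUBGT  r3←0x04
3: ✓ SUBNE  r2←0xa5
4: ✓ CMP  NZCV=0000
5: · ADDHI
6: ✓ ADDNE  r3←0xd8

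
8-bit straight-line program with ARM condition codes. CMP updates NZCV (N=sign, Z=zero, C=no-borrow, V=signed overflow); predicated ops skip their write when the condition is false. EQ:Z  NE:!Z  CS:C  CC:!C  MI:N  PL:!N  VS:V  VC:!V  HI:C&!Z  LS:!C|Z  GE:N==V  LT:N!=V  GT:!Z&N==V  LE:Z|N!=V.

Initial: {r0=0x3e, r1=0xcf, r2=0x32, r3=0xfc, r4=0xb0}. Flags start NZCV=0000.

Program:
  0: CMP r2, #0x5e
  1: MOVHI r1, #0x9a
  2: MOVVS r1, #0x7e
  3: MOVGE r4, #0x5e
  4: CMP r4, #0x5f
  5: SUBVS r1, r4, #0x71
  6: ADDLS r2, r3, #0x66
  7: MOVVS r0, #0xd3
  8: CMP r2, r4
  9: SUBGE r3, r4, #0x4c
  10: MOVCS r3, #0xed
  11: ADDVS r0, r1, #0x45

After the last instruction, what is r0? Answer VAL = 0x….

[0] flags=1000 → (cmp)
[1] flags=1000 HI?F → skip
[2] flags=1000 VS?F → skip
[3] flags=1000 GE?F → skip
[4] flags=0011 → (cmp)
[5] flags=0011 VS?T → r1=0x3f
[6] flags=0011 LS?F → skip
[7] flags=0011 VS?T → r0=0xd3
[8] flags=1001 → (cmp)
[9] flags=1001 GE?T → r3=0x64
[10] flags=1001 CS?F → skip
[11] flags=1001 VS?T → r0=0x84

VAL = 0x84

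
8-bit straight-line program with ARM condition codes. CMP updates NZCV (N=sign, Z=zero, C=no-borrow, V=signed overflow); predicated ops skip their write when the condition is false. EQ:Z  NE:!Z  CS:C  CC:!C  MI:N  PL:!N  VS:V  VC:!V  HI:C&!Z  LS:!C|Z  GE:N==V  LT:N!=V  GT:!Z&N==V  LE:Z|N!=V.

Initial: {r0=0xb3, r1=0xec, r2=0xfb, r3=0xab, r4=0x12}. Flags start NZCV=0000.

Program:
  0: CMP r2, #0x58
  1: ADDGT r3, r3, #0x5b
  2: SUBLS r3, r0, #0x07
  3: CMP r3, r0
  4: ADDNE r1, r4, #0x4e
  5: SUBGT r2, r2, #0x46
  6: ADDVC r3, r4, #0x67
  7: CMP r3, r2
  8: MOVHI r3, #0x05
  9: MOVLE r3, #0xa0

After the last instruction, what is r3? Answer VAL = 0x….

VAL = 0x79

[0] flags=1010 → (cmp)
[1] flags=1010 GT?F → skip
[2] flags=1010 LS?F → skip
[3] flags=1000 → (cmp)
[4] flags=1000 NE?T → r1=0x60
[5] flags=1000 GT?F → skip
[6] flags=1000 VC?T → r3=0x79
[7] flags=0000 → (cmp)
[8] flags=0000 HI?F → skip
[9] flags=0000 LE?F → skip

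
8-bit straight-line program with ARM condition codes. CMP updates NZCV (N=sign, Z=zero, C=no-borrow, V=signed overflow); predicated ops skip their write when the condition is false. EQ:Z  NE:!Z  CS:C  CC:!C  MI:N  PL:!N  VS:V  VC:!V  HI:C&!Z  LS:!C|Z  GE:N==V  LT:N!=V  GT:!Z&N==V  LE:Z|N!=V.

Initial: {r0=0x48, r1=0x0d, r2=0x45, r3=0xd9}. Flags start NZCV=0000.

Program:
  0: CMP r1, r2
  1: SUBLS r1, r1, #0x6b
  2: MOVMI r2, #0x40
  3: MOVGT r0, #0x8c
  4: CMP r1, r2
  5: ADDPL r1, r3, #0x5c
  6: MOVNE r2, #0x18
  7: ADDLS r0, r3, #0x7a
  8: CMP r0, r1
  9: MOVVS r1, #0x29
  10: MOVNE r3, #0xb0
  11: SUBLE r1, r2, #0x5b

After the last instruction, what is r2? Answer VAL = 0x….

VAL = 0x18

0: ✓ CMP  NZCV=1000
1: ✓ SUBLS  r1←0xa2
2: ✓ MOVMI  r2←0x40
3: · MOVGT
4: ✓ CMP  NZCV=0011
5: ✓ ADDPL  r1←0x35
6: ✓ MOVNE  r2←0x18
7: · ADDLS
8: ✓ CMP  NZCV=0010
9: · MOVVS
10: ✓ MOVNE  r3←0xb0
11: · SUBLE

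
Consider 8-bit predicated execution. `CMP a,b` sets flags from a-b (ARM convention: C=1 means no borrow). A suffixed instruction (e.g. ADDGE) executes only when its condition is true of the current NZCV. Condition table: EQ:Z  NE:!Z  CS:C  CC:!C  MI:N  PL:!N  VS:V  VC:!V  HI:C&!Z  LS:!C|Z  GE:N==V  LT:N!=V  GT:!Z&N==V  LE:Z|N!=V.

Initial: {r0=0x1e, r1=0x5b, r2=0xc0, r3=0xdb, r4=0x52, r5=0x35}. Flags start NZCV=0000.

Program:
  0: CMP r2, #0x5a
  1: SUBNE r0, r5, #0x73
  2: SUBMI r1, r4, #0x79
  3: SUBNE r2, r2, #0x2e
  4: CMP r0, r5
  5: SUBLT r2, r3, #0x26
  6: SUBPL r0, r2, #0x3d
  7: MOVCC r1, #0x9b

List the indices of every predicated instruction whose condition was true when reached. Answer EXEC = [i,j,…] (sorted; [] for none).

EXEC = [1,3,5]

0: ✓ CMP  NZCV=0011
1: ✓ SUBNE  r0←0xc2
2: · SUBMI
3: ✓ SUBNE  r2←0x92
4: ✓ CMP  NZCV=1010
5: ✓ SUBLT  r2←0xb5
6: · SUBPL
7: · MOVCC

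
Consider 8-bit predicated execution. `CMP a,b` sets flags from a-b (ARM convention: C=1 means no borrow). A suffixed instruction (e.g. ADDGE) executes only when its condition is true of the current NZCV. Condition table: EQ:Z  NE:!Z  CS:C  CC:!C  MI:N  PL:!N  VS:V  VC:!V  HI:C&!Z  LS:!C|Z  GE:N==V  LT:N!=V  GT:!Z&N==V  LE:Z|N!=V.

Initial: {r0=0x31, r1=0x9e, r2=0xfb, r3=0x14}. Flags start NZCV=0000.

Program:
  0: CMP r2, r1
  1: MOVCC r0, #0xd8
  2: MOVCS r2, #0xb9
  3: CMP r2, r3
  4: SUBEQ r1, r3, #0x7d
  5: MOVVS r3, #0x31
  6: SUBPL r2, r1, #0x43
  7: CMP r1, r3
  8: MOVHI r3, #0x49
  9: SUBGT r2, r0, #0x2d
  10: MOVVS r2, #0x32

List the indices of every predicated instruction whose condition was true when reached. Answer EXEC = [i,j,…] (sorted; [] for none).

0: ✓ CMP  NZCV=0010
1: · MOVCC
2: ✓ MOVCS  r2←0xb9
3: ✓ CMP  NZCV=1010
4: · SUBEQ
5: · MOVVS
6: · SUBPL
7: ✓ CMP  NZCV=1010
8: ✓ MOVHI  r3←0x49
9: · SUBGT
10: · MOVVS

EXEC = [2,8]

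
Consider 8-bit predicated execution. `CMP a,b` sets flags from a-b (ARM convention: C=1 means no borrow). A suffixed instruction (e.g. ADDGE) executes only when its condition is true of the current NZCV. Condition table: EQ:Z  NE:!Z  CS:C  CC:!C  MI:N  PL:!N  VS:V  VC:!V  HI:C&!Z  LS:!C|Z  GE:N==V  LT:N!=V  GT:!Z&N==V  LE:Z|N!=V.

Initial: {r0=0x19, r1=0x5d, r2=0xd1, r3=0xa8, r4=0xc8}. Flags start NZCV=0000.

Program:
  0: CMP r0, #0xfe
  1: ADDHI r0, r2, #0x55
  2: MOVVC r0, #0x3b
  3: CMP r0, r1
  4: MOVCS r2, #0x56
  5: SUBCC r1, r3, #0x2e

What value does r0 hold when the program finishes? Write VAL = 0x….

VAL = 0x3b

0: ✓ CMP  NZCV=0000
1: · ADDHI
2: ✓ MOVVC  r0←0x3b
3: ✓ CMP  NZCV=1000
4: · MOVCS
5: ✓ SUBCC  r1←0x7a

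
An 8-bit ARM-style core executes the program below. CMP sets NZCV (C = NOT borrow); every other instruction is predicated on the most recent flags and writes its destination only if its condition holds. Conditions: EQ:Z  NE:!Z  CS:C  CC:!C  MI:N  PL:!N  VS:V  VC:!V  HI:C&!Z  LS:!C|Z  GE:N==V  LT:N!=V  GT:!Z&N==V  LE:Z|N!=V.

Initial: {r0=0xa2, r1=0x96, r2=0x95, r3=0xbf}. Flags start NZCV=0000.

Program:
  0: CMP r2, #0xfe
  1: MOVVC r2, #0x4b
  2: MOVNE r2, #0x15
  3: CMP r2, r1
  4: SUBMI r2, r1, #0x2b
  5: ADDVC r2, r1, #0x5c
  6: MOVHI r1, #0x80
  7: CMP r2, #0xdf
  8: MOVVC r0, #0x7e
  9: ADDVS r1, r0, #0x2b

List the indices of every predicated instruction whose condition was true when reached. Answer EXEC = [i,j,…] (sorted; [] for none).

[0] flags=1000 → (cmp)
[1] flags=1000 VC?T → r2=0x4b
[2] flags=1000 NE?T → r2=0x15
[3] flags=0000 → (cmp)
[4] flags=0000 MI?F → skip
[5] flags=0000 VC?T → r2=0xf2
[6] flags=0000 HI?F → skip
[7] flags=0010 → (cmp)
[8] flags=0010 VC?T → r0=0x7e
[9] flags=0010 VS?F → skip

EXEC = [1,2,5,8]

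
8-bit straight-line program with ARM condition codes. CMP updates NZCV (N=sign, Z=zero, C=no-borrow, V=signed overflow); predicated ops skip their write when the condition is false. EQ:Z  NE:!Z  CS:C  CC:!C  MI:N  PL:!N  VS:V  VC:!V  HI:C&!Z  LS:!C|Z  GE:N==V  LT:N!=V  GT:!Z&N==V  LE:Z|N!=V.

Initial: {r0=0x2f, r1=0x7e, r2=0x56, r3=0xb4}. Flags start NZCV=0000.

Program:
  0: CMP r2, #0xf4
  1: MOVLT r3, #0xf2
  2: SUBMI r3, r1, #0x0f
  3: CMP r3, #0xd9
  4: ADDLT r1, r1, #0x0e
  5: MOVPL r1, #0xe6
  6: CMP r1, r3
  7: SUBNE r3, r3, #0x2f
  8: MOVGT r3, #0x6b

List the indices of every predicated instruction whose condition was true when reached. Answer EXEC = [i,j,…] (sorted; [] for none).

[0] flags=0000 → (cmp)
[1] flags=0000 LT?F → skip
[2] flags=0000 MI?F → skip
[3] flags=1000 → (cmp)
[4] flags=1000 LT?T → r1=0x8c
[5] flags=1000 PL?F → skip
[6] flags=1000 → (cmp)
[7] flags=1000 NE?T → r3=0x85
[8] flags=1000 GT?F → skip

EXEC = [4,7]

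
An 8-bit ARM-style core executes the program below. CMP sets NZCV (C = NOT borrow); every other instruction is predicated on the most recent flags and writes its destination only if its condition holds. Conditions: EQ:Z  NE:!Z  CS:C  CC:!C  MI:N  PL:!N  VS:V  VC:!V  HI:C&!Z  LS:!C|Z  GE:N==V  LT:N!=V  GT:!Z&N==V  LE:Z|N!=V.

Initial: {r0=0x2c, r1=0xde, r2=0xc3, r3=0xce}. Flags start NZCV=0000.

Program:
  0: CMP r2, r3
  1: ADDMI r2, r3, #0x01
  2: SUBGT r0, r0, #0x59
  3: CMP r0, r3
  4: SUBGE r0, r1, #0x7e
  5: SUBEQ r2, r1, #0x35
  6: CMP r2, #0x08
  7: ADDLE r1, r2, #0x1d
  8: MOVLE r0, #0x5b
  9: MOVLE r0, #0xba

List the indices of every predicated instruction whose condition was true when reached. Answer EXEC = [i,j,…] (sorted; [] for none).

[0] flags=1000 → (cmp)
[1] flags=1000 MI?T → r2=0xcf
[2] flags=1000 GT?F → skip
[3] flags=0000 → (cmp)
[4] flags=0000 GE?T → r0=0x60
[5] flags=0000 EQ?F → skip
[6] flags=1010 → (cmp)
[7] flags=1010 LE?T → r1=0xec
[8] flags=1010 LE?T → r0=0x5b
[9] flags=1010 LE?T → r0=0xba

EXEC = [1,4,7,8,9]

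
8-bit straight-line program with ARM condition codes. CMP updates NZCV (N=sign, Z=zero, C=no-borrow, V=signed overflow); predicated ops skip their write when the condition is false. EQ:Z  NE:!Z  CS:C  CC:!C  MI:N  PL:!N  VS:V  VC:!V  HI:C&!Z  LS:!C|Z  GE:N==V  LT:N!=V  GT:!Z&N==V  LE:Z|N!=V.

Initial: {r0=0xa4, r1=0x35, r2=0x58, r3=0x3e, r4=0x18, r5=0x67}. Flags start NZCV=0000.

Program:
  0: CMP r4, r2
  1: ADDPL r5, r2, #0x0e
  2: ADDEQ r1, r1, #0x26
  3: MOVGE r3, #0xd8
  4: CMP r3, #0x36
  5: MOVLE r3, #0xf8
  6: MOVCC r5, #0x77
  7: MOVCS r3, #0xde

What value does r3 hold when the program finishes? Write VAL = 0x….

[0] flags=1000 → (cmp)
[1] flags=1000 PL?F → skip
[2] flags=1000 EQ?F → skip
[3] flags=1000 GE?F → skip
[4] flags=0010 → (cmp)
[5] flags=0010 LE?F → skip
[6] flags=0010 CC?F → skip
[7] flags=0010 CS?T → r3=0xde

VAL = 0xde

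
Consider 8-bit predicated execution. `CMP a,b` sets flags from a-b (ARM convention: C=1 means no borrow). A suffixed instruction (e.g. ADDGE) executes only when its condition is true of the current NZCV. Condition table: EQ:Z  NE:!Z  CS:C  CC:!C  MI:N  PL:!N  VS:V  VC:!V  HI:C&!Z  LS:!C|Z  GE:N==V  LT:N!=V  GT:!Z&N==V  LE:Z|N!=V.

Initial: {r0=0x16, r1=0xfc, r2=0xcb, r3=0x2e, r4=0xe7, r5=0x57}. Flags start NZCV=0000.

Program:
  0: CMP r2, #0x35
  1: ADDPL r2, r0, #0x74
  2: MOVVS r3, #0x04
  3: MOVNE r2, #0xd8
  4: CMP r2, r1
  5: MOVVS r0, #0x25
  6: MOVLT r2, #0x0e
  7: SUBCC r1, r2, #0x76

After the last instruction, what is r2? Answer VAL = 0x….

[0] flags=1010 → (cmp)
[1] flags=1010 PL?F → skip
[2] flags=1010 VS?F → skip
[3] flags=1010 NE?T → r2=0xd8
[4] flags=1000 → (cmp)
[5] flags=1000 VS?F → skip
[6] flags=1000 LT?T → r2=0x0e
[7] flags=1000 CC?T → r1=0x98

VAL = 0x0e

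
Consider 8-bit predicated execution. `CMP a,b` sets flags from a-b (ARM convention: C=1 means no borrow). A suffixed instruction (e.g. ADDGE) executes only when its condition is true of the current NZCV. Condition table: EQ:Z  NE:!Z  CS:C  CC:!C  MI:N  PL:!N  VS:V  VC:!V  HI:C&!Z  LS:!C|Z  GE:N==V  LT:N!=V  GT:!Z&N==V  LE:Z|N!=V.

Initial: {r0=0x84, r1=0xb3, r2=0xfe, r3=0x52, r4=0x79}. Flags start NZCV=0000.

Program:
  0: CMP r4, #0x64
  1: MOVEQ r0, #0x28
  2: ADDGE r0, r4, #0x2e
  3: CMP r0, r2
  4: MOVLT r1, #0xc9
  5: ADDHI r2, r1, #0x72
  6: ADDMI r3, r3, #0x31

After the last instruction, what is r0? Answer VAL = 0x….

VAL = 0xa7

0: ✓ CMP  NZCV=0010
1: · MOVEQ
2: ✓ ADDGE  r0←0xa7
3: ✓ CMP  NZCV=1000
4: ✓ MOVLT  r1←0xc9
5: · ADDHI
6: ✓ ADDMI  r3←0x83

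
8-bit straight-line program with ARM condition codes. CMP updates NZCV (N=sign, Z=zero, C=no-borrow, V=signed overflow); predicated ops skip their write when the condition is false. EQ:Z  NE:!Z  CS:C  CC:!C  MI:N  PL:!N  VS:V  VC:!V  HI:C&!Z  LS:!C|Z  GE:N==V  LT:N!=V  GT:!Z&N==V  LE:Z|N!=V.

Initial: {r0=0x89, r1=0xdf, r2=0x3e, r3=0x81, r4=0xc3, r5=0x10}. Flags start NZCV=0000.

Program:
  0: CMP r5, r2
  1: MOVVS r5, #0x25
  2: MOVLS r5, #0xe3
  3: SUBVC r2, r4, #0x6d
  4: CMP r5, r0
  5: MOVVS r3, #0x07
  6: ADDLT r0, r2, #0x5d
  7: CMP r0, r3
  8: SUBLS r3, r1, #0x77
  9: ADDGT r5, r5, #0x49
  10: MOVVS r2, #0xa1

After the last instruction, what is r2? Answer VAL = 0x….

VAL = 0x56

[0] flags=1000 → (cmp)
[1] flags=1000 VS?F → skip
[2] flags=1000 LS?T → r5=0xe3
[3] flags=1000 VC?T → r2=0x56
[4] flags=0010 → (cmp)
[5] flags=0010 VS?F → skip
[6] flags=0010 LT?F → skip
[7] flags=0010 → (cmp)
[8] flags=0010 LS?F → skip
[9] flags=0010 GT?T → r5=0x2c
[10] flags=0010 VS?F → skip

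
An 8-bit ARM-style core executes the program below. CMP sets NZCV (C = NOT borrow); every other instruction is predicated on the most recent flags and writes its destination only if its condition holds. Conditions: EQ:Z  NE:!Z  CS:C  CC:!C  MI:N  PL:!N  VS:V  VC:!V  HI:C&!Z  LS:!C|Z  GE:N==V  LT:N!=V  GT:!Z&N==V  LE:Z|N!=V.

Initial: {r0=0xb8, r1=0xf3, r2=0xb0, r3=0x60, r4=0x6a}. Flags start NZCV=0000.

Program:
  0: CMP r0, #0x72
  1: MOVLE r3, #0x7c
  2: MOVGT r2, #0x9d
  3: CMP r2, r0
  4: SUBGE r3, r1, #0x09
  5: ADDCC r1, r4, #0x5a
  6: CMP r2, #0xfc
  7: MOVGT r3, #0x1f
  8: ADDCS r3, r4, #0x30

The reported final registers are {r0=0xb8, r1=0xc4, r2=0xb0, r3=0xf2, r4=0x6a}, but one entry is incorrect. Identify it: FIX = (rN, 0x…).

0: ✓ CMP  NZCV=0011
1: ✓ MOVLE  r3←0x7c
2: · MOVGT
3: ✓ CMP  NZCV=1000
4: · SUBGE
5: ✓ ADDCC  r1←0xc4
6: ✓ CMP  NZCV=1000
7: · MOVGT
8: · ADDCS

FIX = (r3, 0x7c)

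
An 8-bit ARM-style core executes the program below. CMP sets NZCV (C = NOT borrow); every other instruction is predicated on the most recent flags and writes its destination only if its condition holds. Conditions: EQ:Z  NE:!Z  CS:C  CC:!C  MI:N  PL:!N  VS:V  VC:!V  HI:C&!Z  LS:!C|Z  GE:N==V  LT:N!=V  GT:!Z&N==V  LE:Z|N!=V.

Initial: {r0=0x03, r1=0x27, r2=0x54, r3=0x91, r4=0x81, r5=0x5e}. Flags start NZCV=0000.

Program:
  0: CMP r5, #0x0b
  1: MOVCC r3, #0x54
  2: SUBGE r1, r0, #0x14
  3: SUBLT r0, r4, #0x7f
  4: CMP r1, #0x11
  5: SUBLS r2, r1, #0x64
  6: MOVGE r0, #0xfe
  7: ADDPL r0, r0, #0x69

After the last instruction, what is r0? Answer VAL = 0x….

0: ✓ CMP  NZCV=0010
1: · MOVCC
2: ✓ SUBGE  r1←0xef
3: · SUBLT
4: ✓ CMP  NZCV=1010
5: · SUBLS
6: · MOVGE
7: · ADDPL

VAL = 0x03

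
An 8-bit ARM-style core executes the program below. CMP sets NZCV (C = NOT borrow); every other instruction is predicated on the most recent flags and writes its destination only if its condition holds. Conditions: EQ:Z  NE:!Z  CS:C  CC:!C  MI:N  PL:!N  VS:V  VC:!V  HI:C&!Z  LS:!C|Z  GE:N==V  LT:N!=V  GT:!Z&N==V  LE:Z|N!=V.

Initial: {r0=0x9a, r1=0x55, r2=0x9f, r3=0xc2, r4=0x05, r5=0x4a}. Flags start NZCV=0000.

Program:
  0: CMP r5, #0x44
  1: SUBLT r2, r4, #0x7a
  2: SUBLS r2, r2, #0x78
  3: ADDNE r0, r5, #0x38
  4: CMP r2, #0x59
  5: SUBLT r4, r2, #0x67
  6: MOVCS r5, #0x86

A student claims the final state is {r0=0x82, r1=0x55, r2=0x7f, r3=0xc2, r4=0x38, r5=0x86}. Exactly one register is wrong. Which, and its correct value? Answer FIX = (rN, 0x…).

[0] flags=0010 → (cmp)
[1] flags=0010 LT?F → skip
[2] flags=0010 LS?F → skip
[3] flags=0010 NE?T → r0=0x82
[4] flags=0011 → (cmp)
[5] flags=0011 LT?T → r4=0x38
[6] flags=0011 CS?T → r5=0x86

FIX = (r2, 0x9f)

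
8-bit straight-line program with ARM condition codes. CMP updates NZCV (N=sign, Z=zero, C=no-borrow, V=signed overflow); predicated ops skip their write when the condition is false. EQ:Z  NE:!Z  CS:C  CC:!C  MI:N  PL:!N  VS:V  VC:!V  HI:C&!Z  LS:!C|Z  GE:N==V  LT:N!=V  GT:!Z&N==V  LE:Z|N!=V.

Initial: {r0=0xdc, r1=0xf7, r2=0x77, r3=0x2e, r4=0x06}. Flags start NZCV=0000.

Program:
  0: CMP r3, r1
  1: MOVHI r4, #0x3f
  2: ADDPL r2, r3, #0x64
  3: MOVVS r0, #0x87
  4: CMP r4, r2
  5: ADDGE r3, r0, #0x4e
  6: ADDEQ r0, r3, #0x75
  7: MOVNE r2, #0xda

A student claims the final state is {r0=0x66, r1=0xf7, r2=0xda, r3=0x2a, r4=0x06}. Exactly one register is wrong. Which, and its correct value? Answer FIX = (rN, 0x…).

FIX = (r0, 0xdc)

0: ✓ CMP  NZCV=0000
1: · MOVHI
2: ✓ ADDPL  r2←0x92
3: · MOVVS
4: ✓ CMP  NZCV=0000
5: ✓ ADDGE  r3←0x2a
6: · ADDEQ
7: ✓ MOVNE  r2←0xda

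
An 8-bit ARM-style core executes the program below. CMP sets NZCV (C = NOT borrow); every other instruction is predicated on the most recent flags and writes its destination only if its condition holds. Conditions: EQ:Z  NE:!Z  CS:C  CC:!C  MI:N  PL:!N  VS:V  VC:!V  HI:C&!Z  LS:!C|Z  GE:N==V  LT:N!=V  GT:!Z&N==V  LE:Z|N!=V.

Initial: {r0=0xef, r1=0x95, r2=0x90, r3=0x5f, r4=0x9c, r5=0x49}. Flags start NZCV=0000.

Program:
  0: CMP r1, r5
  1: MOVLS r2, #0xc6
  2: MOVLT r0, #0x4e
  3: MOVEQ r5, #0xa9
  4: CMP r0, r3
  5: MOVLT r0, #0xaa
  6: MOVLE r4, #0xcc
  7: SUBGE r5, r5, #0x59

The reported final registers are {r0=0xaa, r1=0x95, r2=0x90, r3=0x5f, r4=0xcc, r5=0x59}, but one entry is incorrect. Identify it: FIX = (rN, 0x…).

FIX = (r5, 0x49)

[0] flags=0011 → (cmp)
[1] flags=0011 LS?F → skip
[2] flags=0011 LT?T → r0=0x4e
[3] flags=0011 EQ?F → skip
[4] flags=1000 → (cmp)
[5] flags=1000 LT?T → r0=0xaa
[6] flags=1000 LE?T → r4=0xcc
[7] flags=1000 GE?F → skip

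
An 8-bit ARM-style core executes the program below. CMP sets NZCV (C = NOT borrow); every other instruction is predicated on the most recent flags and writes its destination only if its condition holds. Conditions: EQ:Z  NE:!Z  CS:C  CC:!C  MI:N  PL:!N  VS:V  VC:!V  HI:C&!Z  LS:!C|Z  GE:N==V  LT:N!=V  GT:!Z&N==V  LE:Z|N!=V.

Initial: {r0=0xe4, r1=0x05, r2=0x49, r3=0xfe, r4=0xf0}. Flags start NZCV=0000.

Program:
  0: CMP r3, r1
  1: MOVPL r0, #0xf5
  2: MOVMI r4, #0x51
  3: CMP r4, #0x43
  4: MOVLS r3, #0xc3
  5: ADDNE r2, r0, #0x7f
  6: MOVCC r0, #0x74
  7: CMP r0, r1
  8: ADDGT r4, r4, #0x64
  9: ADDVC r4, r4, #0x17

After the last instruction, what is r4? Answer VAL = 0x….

[0] flags=1010 → (cmp)
[1] flags=1010 PL?F → skip
[2] flags=1010 MI?T → r4=0x51
[3] flags=0010 → (cmp)
[4] flags=0010 LS?F → skip
[5] flags=0010 NE?T → r2=0x63
[6] flags=0010 CC?F → skip
[7] flags=1010 → (cmp)
[8] flags=1010 GT?F → skip
[9] flags=1010 VC?T → r4=0x68

VAL = 0x68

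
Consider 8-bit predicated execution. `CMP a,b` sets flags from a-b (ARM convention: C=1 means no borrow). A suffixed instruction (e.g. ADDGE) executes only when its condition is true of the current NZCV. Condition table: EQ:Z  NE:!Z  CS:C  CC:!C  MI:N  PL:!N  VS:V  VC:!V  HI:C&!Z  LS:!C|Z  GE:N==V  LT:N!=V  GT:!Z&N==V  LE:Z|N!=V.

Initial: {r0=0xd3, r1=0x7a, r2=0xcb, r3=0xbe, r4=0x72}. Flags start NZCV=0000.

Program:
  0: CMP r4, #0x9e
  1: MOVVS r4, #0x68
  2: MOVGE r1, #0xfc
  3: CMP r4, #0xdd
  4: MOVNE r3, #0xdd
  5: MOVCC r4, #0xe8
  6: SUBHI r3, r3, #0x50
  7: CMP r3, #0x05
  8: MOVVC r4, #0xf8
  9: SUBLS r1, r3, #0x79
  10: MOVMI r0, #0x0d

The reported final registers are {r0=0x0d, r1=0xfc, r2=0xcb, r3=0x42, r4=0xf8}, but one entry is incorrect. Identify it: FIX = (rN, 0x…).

0: ✓ CMP  NZCV=1001
1: ✓ MOVVS  r4←0x68
2: ✓ MOVGE  r1←0xfc
3: ✓ CMP  NZCV=1001
4: ✓ MOVNE  r3←0xdd
5: ✓ MOVCC  r4←0xe8
6: · SUBHI
7: ✓ CMP  NZCV=1010
8: ✓ MOVVC  r4←0xf8
9: · SUBLS
10: ✓ MOVMI  r0←0x0d

FIX = (r3, 0xdd)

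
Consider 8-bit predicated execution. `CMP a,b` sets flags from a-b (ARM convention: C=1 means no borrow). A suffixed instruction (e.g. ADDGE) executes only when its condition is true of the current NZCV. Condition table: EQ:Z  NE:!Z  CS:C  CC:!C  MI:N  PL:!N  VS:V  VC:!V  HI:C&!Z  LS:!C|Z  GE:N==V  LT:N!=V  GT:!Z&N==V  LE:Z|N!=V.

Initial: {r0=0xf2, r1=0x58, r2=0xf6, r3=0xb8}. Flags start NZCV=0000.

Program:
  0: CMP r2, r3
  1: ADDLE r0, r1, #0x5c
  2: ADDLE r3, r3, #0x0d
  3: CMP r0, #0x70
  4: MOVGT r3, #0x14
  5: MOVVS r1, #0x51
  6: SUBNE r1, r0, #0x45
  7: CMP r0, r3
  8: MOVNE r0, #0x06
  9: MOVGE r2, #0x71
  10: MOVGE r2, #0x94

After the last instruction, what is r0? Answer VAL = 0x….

0: ✓ CMP  NZCV=0010
1: · ADDLE
2: · ADDLE
3: ✓ CMP  NZCV=1010
4: · MOVGT
5: · MOVVS
6: ✓ SUBNE  r1←0xad
7: ✓ CMP  NZCV=0010
8: ✓ MOVNE  r0←0x06
9: ✓ MOVGE  r2←0x71
10: ✓ MOVGE  r2←0x94

VAL = 0x06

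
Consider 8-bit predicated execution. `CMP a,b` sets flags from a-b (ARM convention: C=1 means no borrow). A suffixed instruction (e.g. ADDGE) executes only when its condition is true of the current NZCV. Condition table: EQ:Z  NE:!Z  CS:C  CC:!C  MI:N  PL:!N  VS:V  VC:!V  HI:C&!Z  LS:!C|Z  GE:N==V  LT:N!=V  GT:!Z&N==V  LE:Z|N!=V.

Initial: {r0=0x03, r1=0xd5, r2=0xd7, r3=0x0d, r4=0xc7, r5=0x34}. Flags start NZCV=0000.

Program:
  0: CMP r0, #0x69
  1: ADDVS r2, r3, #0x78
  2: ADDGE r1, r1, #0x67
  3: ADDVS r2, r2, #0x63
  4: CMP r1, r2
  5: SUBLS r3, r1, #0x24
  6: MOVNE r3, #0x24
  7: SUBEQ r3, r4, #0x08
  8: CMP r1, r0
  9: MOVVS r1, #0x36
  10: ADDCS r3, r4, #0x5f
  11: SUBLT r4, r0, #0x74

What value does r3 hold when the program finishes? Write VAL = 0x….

VAL = 0x26

[0] flags=1000 → (cmp)
[1] flags=1000 VS?F → skip
[2] flags=1000 GE?F → skip
[3] flags=1000 VS?F → skip
[4] flags=1000 → (cmp)
[5] flags=1000 LS?T → r3=0xb1
[6] flags=1000 NE?T → r3=0x24
[7] flags=1000 EQ?F → skip
[8] flags=1010 → (cmp)
[9] flags=1010 VS?F → skip
[10] flags=1010 CS?T → r3=0x26
[11] flags=1010 LT?T → r4=0x8f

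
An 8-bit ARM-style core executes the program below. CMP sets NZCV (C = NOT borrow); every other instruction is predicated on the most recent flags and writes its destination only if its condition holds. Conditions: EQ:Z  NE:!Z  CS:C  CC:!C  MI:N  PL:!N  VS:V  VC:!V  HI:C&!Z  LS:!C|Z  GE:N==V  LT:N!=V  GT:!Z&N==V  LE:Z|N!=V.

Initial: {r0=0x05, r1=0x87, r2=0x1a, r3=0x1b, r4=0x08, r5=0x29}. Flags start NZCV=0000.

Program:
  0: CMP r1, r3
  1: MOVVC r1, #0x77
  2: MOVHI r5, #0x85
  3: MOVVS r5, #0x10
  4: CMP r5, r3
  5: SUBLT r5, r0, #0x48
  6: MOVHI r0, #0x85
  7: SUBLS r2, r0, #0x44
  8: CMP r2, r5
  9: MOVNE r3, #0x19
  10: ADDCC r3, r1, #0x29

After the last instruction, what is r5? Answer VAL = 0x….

0: ✓ CMP  NZCV=0011
1: · MOVVC
2: ✓ MOVHI  r5←0x85
3: ✓ MOVVS  r5←0x10
4: ✓ CMP  NZCV=1000
5: ✓ SUBLT  r5←0xbd
6: · MOVHI
7: ✓ SUBLS  r2←0xc1
8: ✓ CMP  NZCV=0010
9: ✓ MOVNE  r3←0x19
10: · ADDCC

VAL = 0xbd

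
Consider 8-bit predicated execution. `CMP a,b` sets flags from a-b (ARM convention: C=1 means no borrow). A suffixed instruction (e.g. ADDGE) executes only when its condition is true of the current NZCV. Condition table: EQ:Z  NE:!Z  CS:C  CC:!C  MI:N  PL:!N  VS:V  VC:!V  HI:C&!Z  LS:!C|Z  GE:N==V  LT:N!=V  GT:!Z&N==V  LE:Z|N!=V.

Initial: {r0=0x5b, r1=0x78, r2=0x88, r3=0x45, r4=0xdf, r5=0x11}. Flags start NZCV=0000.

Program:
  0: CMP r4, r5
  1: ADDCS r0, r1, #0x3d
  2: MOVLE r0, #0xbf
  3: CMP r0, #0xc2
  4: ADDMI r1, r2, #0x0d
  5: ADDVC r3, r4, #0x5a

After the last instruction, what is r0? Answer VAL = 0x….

0: ✓ CMP  NZCV=1010
1: ✓ ADDCS  r0←0xb5
2: ✓ MOVLE  r0←0xbf
3: ✓ CMP  NZCV=1000
4: ✓ ADDMI  r1←0x95
5: ✓ ADDVC  r3←0x39

VAL = 0xbf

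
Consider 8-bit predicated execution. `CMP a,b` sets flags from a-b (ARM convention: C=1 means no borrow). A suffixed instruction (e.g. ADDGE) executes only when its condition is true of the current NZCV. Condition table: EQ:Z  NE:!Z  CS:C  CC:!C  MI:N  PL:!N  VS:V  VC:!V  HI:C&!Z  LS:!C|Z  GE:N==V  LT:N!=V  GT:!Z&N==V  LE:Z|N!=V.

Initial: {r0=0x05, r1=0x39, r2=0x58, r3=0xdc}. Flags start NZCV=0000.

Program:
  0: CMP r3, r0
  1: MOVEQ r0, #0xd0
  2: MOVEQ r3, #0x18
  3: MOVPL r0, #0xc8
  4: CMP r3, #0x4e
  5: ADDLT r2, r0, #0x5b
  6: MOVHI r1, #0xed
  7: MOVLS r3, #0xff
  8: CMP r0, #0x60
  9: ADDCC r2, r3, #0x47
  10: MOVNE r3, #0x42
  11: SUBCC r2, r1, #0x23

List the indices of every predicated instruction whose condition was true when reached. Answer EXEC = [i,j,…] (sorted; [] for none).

EXEC = [5,6,9,10,11]

0: ✓ CMP  NZCV=1010
1: · MOVEQ
2: · MOVEQ
3: · MOVPL
4: ✓ CMP  NZCV=1010
5: ✓ ADDLT  r2←0x60
6: ✓ MOVHI  r1←0xed
7: · MOVLS
8: ✓ CMP  NZCV=1000
9: ✓ ADDCC  r2←0x23
10: ✓ MOVNE  r3←0x42
11: ✓ SUBCC  r2←0xca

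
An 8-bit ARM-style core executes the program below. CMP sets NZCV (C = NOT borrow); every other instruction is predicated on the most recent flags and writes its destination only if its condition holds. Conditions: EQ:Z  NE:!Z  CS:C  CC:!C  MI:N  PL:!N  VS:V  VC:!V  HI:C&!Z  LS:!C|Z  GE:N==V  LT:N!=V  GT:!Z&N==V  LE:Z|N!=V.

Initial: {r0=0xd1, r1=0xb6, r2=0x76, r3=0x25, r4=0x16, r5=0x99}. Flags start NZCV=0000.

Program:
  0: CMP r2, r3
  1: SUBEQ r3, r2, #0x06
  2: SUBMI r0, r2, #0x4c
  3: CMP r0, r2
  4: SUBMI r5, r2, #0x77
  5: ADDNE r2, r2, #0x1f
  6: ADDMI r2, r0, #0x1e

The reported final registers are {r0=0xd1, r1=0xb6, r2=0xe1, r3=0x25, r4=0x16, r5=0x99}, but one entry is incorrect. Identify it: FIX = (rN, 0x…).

FIX = (r2, 0x95)

0: ✓ CMP  NZCV=0010
1: · SUBEQ
2: · SUBMI
3: ✓ CMP  NZCV=0011
4: · SUBMI
5: ✓ ADDNE  r2←0x95
6: · ADDMI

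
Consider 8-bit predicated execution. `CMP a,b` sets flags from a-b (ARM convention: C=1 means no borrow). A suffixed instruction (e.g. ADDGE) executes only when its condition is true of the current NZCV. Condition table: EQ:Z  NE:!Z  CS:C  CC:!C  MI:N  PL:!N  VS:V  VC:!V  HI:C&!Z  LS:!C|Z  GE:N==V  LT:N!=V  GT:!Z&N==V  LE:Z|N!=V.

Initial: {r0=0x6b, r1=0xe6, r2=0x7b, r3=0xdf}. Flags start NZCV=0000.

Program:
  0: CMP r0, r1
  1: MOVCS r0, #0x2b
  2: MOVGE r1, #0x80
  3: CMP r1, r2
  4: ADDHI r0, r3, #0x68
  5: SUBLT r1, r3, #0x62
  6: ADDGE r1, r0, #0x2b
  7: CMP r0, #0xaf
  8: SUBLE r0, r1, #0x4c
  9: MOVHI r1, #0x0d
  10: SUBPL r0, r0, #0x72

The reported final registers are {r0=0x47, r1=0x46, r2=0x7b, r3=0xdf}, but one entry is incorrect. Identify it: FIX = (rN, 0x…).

[0] flags=1001 → (cmp)
[1] flags=1001 CS?F → skip
[2] flags=1001 GE?T → r1=0x80
[3] flags=0011 → (cmp)
[4] flags=0011 HI?T → r0=0x47
[5] flags=0011 LT?T → r1=0x7d
[6] flags=0011 GE?F → skip
[7] flags=1001 → (cmp)
[8] flags=1001 LE?F → skip
[9] flags=1001 HI?F → skip
[10] flags=1001 PL?F → skip

FIX = (r1, 0x7d)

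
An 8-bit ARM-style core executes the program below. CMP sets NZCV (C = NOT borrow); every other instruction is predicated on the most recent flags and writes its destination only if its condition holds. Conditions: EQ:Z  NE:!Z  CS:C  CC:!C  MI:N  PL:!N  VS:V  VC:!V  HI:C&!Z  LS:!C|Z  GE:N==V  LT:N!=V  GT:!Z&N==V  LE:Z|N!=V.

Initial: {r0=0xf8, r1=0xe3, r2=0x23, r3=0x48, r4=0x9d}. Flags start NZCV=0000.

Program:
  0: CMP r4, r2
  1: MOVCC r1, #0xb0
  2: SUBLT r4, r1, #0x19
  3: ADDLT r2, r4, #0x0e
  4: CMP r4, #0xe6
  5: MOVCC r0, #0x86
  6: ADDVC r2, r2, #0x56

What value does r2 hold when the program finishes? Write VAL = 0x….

[0] flags=0011 → (cmp)
[1] flags=0011 CC?F → skip
[2] flags=0011 LT?T → r4=0xca
[3] flags=0011 LT?T → r2=0xd8
[4] flags=1000 → (cmp)
[5] flags=1000 CC?T → r0=0x86
[6] flags=1000 VC?T → r2=0x2e

VAL = 0x2e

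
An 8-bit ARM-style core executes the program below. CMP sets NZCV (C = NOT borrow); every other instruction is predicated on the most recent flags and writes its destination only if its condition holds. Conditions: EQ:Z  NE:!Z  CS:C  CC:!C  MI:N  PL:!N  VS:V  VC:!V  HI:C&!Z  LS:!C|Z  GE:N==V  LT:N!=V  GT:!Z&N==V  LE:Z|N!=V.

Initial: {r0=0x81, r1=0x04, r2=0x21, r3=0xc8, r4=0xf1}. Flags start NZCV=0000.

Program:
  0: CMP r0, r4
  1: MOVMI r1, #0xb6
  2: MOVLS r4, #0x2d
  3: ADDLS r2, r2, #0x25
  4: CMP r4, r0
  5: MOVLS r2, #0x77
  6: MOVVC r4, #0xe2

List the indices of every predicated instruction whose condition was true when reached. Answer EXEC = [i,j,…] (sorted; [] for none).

[0] flags=1000 → (cmp)
[1] flags=1000 MI?T → r1=0xb6
[2] flags=1000 LS?T → r4=0x2d
[3] flags=1000 LS?T → r2=0x46
[4] flags=1001 → (cmp)
[5] flags=1001 LS?T → r2=0x77
[6] flags=1001 VC?F → skip

EXEC = [1,2,3,5]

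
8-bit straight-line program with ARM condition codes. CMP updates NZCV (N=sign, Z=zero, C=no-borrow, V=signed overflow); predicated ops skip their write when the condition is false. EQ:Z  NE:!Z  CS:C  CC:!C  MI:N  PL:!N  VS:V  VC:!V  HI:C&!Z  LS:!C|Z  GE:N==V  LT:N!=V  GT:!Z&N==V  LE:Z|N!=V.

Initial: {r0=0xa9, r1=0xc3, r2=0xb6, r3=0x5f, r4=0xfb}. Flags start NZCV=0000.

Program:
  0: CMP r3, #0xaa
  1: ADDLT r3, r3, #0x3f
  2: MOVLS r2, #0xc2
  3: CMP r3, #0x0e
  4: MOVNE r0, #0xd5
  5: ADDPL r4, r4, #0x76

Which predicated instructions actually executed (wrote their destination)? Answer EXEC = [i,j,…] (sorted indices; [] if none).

EXEC = [2,4,5]

0: ✓ CMP  NZCV=1001
1: · ADDLT
2: ✓ MOVLS  r2←0xc2
3: ✓ CMP  NZCV=0010
4: ✓ MOVNE  r0←0xd5
5: ✓ ADDPL  r4←0x71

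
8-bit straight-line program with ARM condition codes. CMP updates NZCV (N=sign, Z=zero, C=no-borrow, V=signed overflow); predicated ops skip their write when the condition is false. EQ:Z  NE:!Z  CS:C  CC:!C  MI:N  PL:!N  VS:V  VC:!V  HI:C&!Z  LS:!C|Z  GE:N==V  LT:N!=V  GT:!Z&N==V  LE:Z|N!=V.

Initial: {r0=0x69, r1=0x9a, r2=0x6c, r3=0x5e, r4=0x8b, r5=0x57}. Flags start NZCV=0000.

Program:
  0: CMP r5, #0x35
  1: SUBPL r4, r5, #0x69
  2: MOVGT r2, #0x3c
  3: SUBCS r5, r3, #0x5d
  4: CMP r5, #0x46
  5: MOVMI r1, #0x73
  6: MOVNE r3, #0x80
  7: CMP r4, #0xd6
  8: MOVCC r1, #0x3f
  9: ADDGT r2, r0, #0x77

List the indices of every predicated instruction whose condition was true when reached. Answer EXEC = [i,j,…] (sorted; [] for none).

EXEC = [1,2,3,5,6,9]

[0] flags=0010 → (cmp)
[1] flags=0010 PL?T → r4=0xee
[2] flags=0010 GT?T → r2=0x3c
[3] flags=0010 CS?T → r5=0x01
[4] flags=1000 → (cmp)
[5] flags=1000 MI?T → r1=0x73
[6] flags=1000 NE?T → r3=0x80
[7] flags=0010 → (cmp)
[8] flags=0010 CC?F → skip
[9] flags=0010 GT?T → r2=0xe0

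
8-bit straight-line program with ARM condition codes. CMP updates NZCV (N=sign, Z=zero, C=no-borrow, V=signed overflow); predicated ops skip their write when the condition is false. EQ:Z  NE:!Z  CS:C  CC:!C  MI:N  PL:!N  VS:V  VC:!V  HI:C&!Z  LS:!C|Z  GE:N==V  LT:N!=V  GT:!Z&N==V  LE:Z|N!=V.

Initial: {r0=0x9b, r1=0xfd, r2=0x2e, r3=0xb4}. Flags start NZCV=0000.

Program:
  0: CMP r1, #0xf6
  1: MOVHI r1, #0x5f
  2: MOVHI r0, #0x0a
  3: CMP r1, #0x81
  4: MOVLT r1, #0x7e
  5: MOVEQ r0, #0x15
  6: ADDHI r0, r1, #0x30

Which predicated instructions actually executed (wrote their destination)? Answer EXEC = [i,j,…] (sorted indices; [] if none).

0: ✓ CMP  NZCV=0010
1: ✓ MOVHI  r1←0x5f
2: ✓ MOVHI  r0←0x0a
3: ✓ CMP  NZCV=1001
4: · MOVLT
5: · MOVEQ
6: · ADDHI

EXEC = [1,2]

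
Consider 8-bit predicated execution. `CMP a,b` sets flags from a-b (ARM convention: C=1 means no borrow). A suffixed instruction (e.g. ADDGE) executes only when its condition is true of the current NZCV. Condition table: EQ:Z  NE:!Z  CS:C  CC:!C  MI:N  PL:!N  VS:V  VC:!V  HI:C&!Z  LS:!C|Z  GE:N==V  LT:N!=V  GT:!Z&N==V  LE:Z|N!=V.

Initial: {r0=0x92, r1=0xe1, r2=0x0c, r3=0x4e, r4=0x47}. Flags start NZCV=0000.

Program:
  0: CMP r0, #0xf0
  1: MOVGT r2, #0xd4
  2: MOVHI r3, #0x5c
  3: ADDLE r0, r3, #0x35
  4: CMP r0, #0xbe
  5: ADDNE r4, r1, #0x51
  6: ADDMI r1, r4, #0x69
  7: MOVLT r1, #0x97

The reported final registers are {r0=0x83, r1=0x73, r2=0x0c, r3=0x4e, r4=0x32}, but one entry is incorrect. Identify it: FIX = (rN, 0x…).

FIX = (r1, 0x97)

0: ✓ CMP  NZCV=1000
1: · MOVGT
2: · MOVHI
3: ✓ ADDLE  r0←0x83
4: ✓ CMP  NZCV=1000
5: ✓ ADDNE  r4←0x32
6: ✓ ADDMI  r1←0x9b
7: ✓ MOVLT  r1←0x97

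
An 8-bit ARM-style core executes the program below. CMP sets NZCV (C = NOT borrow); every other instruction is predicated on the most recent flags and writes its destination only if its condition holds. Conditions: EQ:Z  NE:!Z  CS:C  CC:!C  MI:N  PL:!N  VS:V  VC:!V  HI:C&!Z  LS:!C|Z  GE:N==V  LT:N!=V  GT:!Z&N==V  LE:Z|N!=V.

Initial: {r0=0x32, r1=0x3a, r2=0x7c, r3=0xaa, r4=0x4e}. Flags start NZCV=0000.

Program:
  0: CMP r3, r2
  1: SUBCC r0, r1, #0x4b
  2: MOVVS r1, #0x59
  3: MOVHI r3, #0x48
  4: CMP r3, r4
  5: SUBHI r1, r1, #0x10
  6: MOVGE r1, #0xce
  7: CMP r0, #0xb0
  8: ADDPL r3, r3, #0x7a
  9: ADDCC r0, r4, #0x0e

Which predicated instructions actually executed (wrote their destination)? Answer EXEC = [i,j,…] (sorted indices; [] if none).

EXEC = [2,3,9]

0: ✓ CMP  NZCV=0011
1: · SUBCC
2: ✓ MOVVS  r1←0x59
3: ✓ MOVHI  r3←0x48
4: ✓ CMP  NZCV=1000
5: · SUBHI
6: · MOVGE
7: ✓ CMP  NZCV=1001
8: · ADDPL
9: ✓ ADDCC  r0←0x5c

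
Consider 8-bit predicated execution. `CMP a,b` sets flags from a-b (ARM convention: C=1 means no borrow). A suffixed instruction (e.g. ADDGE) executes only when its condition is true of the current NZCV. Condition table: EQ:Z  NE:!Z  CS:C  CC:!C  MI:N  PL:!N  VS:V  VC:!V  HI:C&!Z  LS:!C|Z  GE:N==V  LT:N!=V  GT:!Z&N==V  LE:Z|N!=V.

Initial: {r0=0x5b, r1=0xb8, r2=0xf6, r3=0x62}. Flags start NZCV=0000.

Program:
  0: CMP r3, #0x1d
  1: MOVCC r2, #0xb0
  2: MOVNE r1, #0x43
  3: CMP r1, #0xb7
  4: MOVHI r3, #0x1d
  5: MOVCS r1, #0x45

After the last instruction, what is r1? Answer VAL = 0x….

[0] flags=0010 → (cmp)
[1] flags=0010 CC?F → skip
[2] flags=0010 NE?T → r1=0x43
[3] flags=1001 → (cmp)
[4] flags=1001 HI?F → skip
[5] flags=1001 CS?F → skip

VAL = 0x43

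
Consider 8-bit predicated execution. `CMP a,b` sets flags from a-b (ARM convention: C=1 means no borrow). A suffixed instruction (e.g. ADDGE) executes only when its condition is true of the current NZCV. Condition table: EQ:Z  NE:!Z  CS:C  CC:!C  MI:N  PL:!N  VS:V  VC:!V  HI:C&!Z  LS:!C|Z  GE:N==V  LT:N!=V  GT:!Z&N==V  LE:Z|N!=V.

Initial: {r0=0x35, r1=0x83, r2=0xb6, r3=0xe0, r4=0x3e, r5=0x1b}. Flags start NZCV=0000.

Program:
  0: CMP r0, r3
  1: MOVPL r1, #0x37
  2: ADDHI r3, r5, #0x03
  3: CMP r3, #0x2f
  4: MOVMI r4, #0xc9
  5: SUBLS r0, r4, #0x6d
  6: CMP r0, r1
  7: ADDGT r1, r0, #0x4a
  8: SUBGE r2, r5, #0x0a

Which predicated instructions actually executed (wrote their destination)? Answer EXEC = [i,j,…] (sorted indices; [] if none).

EXEC = [1,4]

0: ✓ CMP  NZCV=0000
1: ✓ MOVPL  r1←0x37
2: · ADDHI
3: ✓ CMP  NZCV=1010
4: ✓ MOVMI  r4←0xc9
5: · SUBLS
6: ✓ CMP  NZCV=1000
7: · ADDGT
8: · SUBGE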